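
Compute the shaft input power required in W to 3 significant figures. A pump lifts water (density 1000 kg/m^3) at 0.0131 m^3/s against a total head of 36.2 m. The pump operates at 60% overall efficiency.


Approach: apply hydraulic power then efficiency conversion, P = rho*g*Q*H; P_in = P/eta.
Step 1 — hydraulic power (P = rho*g*Q*H):
  P = 1000 * 9.81 * 0.0131 * 36.2 = 4652.1 W
Step 2 — input power: P_in = P/eta = 4652.1 / 0.6 = 7750 W
Therefore the shaft input power required = 7750 W.


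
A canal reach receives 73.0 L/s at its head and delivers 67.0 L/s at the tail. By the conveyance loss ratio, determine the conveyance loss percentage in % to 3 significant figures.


Approach: apply the conveyance loss ratio, loss% = ((Q_head - Q_tail)/Q_head)*100.
loss = ((73.0 - 67.0)/73.0)*100 = 8.22 %
Therefore the conveyance loss percentage = 8.22 %.


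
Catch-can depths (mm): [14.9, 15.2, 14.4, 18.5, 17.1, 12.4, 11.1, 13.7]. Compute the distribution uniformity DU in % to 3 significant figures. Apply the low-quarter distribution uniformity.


Approach: apply the low-quarter distribution uniformity, DU = (mean of lowest quarter of readings / overall mean)*100.
sorted lowest 2 of 8: [11.1, 12.4] -> mean = 11.750 mm
overall mean = 14.662 mm
DU = (11.750/14.662)*100 = 80.1 %
Therefore the distribution uniformity DU = 80.1 %.


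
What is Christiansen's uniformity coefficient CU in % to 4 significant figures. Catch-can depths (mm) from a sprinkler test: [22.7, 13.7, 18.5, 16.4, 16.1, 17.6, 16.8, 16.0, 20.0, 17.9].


Approach: apply Christiansen's uniformity coefficient, CU = (1 - mean_abs_deviation/mean)*100.
mean = 17.5700 mm
mean |d_i - mean| = 1.77000 mm
CU = (1 - 1.77000/17.5700)*100 = 89.93 %
Therefore Christiansen's uniformity coefficient CU = 89.93 %.


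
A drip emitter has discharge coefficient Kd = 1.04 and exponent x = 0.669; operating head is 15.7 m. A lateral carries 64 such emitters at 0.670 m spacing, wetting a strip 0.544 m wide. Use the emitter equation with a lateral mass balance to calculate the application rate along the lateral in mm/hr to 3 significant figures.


Approach: apply the emitter equation with a lateral mass balance, q = Kd*h^x; Q = n*q; rate = Q/(n*spacing*width).
Step 1 — single emitter flow (q = Kd*h^x):
  q = 1.04 * 15.7^0.669 = 6.5628 L/hr
Step 2 — total lateral flow: Q = 64 * 6.5628 = 420.02 L/hr
Step 3 — wetted area: A = 64 * 0.670 * 0.544 = 23.327 m^2
Step 4 — application rate: Q/A = 420.02/23.327 = 18.0 mm/hr
Therefore the application rate along the lateral = 18.0 mm/hr.


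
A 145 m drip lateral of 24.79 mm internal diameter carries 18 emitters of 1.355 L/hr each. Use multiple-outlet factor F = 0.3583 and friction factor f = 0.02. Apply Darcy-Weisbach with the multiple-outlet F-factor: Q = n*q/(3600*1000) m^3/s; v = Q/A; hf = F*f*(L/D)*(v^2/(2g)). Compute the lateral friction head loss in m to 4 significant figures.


Q = 18*1.355/(3600*1000) = 6.77500e-06 m^3/s
A = pi*(24.79e-3/2)^2 = 4.82662e-04 m^2, so v = Q/A = 0.0140367 m/s
hf = 0.3583*0.02*(145/0.02479)*(0.0140367^2/(2*9.81)) = 0.0004209 m
Therefore the lateral friction head loss = 0.0004209 m.


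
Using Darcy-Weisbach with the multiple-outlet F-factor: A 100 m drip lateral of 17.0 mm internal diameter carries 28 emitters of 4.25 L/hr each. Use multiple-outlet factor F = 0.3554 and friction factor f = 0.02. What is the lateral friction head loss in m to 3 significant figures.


Approach: apply Darcy-Weisbach with the multiple-outlet F-factor, Q = n*q/(3600*1000) m^3/s; v = Q/A; hf = F*f*(L/D)*(v^2/(2g)).
Q = 28*4.25/(3600*1000) = 3.3056e-05 m^3/s
A = pi*(17.0e-3/2)^2 = 2.2698e-04 m^2, so v = Q/A = 0.14563 m/s
hf = 0.3554*0.02*(100/0.0170)*(0.14563^2/(2*9.81)) = 0.0452 m
Therefore the lateral friction head loss = 0.0452 m.


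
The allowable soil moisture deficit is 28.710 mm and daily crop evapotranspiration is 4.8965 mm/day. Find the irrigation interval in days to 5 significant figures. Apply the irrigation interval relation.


Approach: apply the irrigation interval relation, interval = SMD / ETc.
interval = 28.710 / 4.8965 = 5.8634 days
Therefore the irrigation interval = 5.8634 days.


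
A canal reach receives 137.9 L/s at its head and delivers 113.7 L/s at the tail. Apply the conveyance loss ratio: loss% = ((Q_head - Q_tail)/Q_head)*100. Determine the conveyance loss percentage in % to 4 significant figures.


loss = ((137.9 - 113.7)/137.9)*100 = 17.55 %
Therefore the conveyance loss percentage = 17.55 %.


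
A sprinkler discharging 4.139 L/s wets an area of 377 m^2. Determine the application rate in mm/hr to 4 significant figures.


Approach: apply the application rate relation, rate = (Q/A)*3600.
rate = (4.139 / 377) * 3600 = 39.52 mm/hr
Therefore the application rate = 39.52 mm/hr.


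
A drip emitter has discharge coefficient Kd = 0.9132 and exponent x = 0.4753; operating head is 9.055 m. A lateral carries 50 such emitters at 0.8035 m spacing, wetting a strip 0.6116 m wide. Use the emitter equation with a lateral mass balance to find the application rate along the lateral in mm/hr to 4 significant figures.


Approach: apply the emitter equation with a lateral mass balance, q = Kd*h^x; Q = n*q; rate = Q/(n*spacing*width).
Step 1 — single emitter flow (q = Kd*h^x):
  q = 0.9132 * 9.055^0.4753 = 2.60241 L/hr
Step 2 — total lateral flow: Q = 50 * 2.60241 = 130.120 L/hr
Step 3 — wetted area: A = 50 * 0.8035 * 0.6116 = 24.5710 m^2
Step 4 — application rate: Q/A = 130.120/24.5710 = 5.296 mm/hr
Therefore the application rate along the lateral = 5.296 mm/hr.


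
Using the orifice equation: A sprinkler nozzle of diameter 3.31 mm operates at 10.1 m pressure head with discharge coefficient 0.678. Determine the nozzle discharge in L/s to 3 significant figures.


Approach: apply the orifice equation, Q = Cd*A*sqrt(2*g*h), A = pi*(d/2)^2.
A = pi*(3.31e-3/2)^2 = 8.6049e-06 m^2
Q = 0.678 * 8.6049e-06 * sqrt(2*9.81*10.1) * 1000 = 0.0821 L/s
Therefore the nozzle discharge = 0.0821 L/s.


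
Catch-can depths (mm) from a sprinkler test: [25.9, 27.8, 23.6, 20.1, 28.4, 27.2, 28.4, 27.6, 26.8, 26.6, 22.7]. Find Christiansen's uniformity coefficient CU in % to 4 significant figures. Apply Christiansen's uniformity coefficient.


Approach: apply Christiansen's uniformity coefficient, CU = (1 - mean_abs_deviation/mean)*100.
mean = 25.9182 mm
mean |d_i - mean| = 2.06777 mm
CU = (1 - 2.06777/25.9182)*100 = 92.02 %
Therefore Christiansen's uniformity coefficient CU = 92.02 %.


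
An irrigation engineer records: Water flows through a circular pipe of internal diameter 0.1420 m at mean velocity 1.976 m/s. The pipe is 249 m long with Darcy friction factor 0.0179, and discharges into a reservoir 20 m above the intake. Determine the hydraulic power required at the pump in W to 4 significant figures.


Approach: apply continuity + Darcy-Weisbach + hydraulic power, Q = A*v; hf = f*(L/D)*(v^2/(2g)); H = static + hf; P = rho*g*Q*H.
Step 1 — flow rate (continuity, Q = A*v):
  A = pi*(0.1420/2)^2 = 0.0158368 m^2
  Q = 0.0158368 * 1.976 = 0.0312935 m^3/s
Step 2 — friction head loss (Darcy-Weisbach):
  hf = 0.0179 * (249/0.1420) * (1.976^2 / (2*9.81))
  hf = 6.24653 m
Step 3 — total head: H = 20 + 6.24653 = 26.2465 m
Step 4 — hydraulic power (P = rho*g*Q*H):
  P = 1000 * 9.81 * 0.0312935 * 26.2465 = 8057 W
Therefore the hydraulic power required at the pump = 8057 W.


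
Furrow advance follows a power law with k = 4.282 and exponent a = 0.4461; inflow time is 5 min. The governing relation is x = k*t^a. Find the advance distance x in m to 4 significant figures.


x = 4.282 * 5^0.4461 = 8.779 m
Therefore the advance distance x = 8.779 m.


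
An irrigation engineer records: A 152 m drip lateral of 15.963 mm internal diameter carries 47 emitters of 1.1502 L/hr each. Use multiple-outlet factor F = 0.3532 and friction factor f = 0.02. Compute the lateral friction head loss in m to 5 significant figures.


Approach: apply Darcy-Weisbach with the multiple-outlet F-factor, Q = n*q/(3600*1000) m^3/s; v = Q/A; hf = F*f*(L/D)*(v^2/(2g)).
Q = 47*1.1502/(3600*1000) = 1.501650e-05 m^3/s
A = pi*(15.963e-3/2)^2 = 2.001331e-04 m^2, so v = Q/A = 0.07503257 m/s
hf = 0.3532*0.02*(152/0.015963)*(0.07503257^2/(2*9.81)) = 0.019301 m
Therefore the lateral friction head loss = 0.019301 m.


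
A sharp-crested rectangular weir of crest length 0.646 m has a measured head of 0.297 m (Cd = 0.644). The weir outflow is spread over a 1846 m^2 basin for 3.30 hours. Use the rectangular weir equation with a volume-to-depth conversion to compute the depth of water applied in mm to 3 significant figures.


Approach: apply the rectangular weir equation with a volume-to-depth conversion, Q = (2/3)*Cd*L*sqrt(2g)*H^1.5; d = Q*t/A * 1000.
Step 1 — weir discharge:
  Q = (2/3)*0.644*0.646*sqrt(2*9.81)*0.297^1.5 = 0.19884 m^3/s
Step 2 — volume: V = 0.19884 * 3.30*3600 = 2362.3 m^3
Step 3 — depth: d = V/A * 1000 = 2362.3/1846 * 1000 = 1280 mm
Therefore the depth of water applied = 1280 mm.


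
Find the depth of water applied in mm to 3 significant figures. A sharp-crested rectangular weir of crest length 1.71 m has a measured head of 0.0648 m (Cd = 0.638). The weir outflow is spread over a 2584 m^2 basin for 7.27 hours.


Approach: apply the rectangular weir equation with a volume-to-depth conversion, Q = (2/3)*Cd*L*sqrt(2g)*H^1.5; d = Q*t/A * 1000.
Step 1 — weir discharge:
  Q = (2/3)*0.638*1.71*sqrt(2*9.81)*0.0648^1.5 = 0.053142 m^3/s
Step 2 — volume: V = 0.053142 * 7.27*3600 = 1390.8 m^3
Step 3 — depth: d = V/A * 1000 = 1390.8/2584 * 1000 = 538 mm
Therefore the depth of water applied = 538 mm.


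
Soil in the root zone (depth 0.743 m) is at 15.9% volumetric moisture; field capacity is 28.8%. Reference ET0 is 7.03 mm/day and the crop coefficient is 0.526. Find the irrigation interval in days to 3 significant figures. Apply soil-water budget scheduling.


Approach: apply soil-water budget scheduling, SMD = (FC-theta)/100*depth*1000; ETc = ET0*Kc; interval = SMD/ETc.
Step 1 — soil moisture deficit:
  SMD = (28.8 - 15.9)/100 * 0.743 * 1000 = 95.847 mm
Step 2 — daily crop ET (ETc = ET0*Kc):
  ETc = 7.03 * 0.526 = 3.6978 mm/day
Step 3 — irrigation interval (SMD/ETc):
  interval = 95.847 / 3.6978 = 25.9 days
Therefore the irrigation interval = 25.9 days.


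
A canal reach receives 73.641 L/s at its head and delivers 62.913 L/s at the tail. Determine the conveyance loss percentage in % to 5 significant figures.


Approach: apply the conveyance loss ratio, loss% = ((Q_head - Q_tail)/Q_head)*100.
loss = ((73.641 - 62.913)/73.641)*100 = 14.568 %
Therefore the conveyance loss percentage = 14.568 %.


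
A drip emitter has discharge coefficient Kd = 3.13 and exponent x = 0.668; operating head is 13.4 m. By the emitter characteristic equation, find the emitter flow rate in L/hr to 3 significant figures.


Approach: apply the emitter characteristic equation, q = Kd * h^x.
q = 3.13 * 13.4^0.668 = 17.7 L/hr
Therefore the emitter flow rate = 17.7 L/hr.


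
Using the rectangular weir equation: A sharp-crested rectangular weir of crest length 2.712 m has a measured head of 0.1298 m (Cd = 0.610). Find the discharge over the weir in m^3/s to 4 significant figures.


Approach: apply the rectangular weir equation, Q = (2/3)*Cd*L*sqrt(2g)*H^1.5.
Q = (2/3)*0.610*2.712*sqrt(2*9.81)*0.1298^1.5 = 0.2284 m^3/s
Therefore the discharge over the weir = 0.2284 m^3/s.


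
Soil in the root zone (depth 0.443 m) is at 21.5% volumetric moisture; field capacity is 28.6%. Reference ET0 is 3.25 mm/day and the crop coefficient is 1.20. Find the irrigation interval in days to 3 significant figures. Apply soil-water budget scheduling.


Approach: apply soil-water budget scheduling, SMD = (FC-theta)/100*depth*1000; ETc = ET0*Kc; interval = SMD/ETc.
Step 1 — soil moisture deficit:
  SMD = (28.6 - 21.5)/100 * 0.443 * 1000 = 31.453 mm
Step 2 — daily crop ET (ETc = ET0*Kc):
  ETc = 3.25 * 1.20 = 3.9000 mm/day
Step 3 — irrigation interval (SMD/ETc):
  interval = 31.453 / 3.9000 = 8.06 days
Therefore the irrigation interval = 8.06 days.


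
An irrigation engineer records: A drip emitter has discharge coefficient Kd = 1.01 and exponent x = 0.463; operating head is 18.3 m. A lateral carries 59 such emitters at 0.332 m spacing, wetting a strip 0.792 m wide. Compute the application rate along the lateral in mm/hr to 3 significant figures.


Approach: apply the emitter equation with a lateral mass balance, q = Kd*h^x; Q = n*q; rate = Q/(n*spacing*width).
Step 1 — single emitter flow (q = Kd*h^x):
  q = 1.01 * 18.3^0.463 = 3.8800 L/hr
Step 2 — total lateral flow: Q = 59 * 3.8800 = 228.92 L/hr
Step 3 — wetted area: A = 59 * 0.332 * 0.792 = 15.514 m^2
Step 4 — application rate: Q/A = 228.92/15.514 = 14.8 mm/hr
Therefore the application rate along the lateral = 14.8 mm/hr.


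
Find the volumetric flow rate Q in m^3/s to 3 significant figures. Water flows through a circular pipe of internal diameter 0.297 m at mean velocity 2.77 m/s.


Approach: apply the continuity equation for pipe flow, Q = A * v with A = pi*(D/2)^2.
A = pi*(0.297/2)^2 = 0.069279 m^2
Q = 0.069279 * 2.77 = 0.192 m^3/s
Therefore the volumetric flow rate Q = 0.192 m^3/s.


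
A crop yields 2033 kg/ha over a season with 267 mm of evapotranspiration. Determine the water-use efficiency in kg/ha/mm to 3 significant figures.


Approach: apply the water-use efficiency ratio, WUE = yield/ET.
WUE = 2033 / 267 = 7.61 kg/ha/mm
Therefore the water-use efficiency = 7.61 kg/ha/mm.


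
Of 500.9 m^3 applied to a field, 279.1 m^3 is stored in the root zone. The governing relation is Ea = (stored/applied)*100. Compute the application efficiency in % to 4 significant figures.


Ea = (279.1/500.9)*100 = 55.72 %
Therefore the application efficiency = 55.72 %.


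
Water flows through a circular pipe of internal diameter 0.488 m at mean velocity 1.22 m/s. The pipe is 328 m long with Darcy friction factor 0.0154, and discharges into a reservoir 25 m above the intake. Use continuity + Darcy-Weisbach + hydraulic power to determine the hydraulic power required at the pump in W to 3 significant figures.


Approach: apply continuity + Darcy-Weisbach + hydraulic power, Q = A*v; hf = f*(L/D)*(v^2/(2g)); H = static + hf; P = rho*g*Q*H.
Step 1 — flow rate (continuity, Q = A*v):
  A = pi*(0.488/2)^2 = 0.18704 m^2
  Q = 0.18704 * 1.22 = 0.22819 m^3/s
Step 2 — friction head loss (Darcy-Weisbach):
  hf = 0.0154 * (328/0.488) * (1.22^2 / (2*9.81))
  hf = 0.78523 m
Step 3 — total head: H = 25 + 0.78523 = 25.785 m
Step 4 — hydraulic power (P = rho*g*Q*H):
  P = 1000 * 9.81 * 0.22819 * 25.785 = 57700 W
Therefore the hydraulic power required at the pump = 57700 W.


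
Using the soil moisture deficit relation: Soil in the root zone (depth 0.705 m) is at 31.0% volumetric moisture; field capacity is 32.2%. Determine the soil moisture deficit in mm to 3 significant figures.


Approach: apply the soil moisture deficit relation, SMD = (FC - theta)/100 * depth * 1000.
SMD = (32.2 - 31.0)/100 * 0.705 * 1000 = 8.46 mm
Therefore the soil moisture deficit = 8.46 mm.


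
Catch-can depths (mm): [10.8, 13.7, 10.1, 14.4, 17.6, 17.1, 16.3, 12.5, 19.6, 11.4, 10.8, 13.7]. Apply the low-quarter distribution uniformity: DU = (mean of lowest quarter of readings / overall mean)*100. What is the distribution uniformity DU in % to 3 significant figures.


sorted lowest 3 of 12: [10.1, 10.8, 10.8] -> mean = 10.567 mm
overall mean = 14.000 mm
DU = (10.567/14.000)*100 = 75.5 %
Therefore the distribution uniformity DU = 75.5 %.


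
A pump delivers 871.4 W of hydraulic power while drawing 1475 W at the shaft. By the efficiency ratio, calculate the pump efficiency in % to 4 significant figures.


Approach: apply the efficiency ratio, eta = (P_out/P_in)*100.
eta = (871.4 / 1475) * 100 = 59.08 %
Therefore the pump efficiency = 59.08 %.


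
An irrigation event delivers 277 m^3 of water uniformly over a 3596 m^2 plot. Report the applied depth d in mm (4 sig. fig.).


Approach: apply depth from volume over area, d = (V/A)*1000.
d = (277 / 3596) * 1000 = 77.03 mm
Therefore the applied depth d = 77.03 mm.


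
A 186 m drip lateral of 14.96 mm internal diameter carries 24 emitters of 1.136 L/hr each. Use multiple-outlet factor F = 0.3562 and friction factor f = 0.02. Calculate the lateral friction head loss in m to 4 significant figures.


Approach: apply Darcy-Weisbach with the multiple-outlet F-factor, Q = n*q/(3600*1000) m^3/s; v = Q/A; hf = F*f*(L/D)*(v^2/(2g)).
Q = 24*1.136/(3600*1000) = 7.57333e-06 m^3/s
A = pi*(14.96e-3/2)^2 = 1.75773e-04 m^2, so v = Q/A = 0.0430858 m/s
hf = 0.3562*0.02*(186/0.01496)*(0.0430858^2/(2*9.81)) = 0.008381 m
Therefore the lateral friction head loss = 0.008381 m.


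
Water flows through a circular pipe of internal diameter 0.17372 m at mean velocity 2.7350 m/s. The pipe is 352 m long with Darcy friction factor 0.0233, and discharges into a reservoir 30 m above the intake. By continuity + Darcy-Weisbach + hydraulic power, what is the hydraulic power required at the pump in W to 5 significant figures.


Approach: apply continuity + Darcy-Weisbach + hydraulic power, Q = A*v; hf = f*(L/D)*(v^2/(2g)); H = static + hf; P = rho*g*Q*H.
Step 1 — flow rate (continuity, Q = A*v):
  A = pi*(0.17372/2)^2 = 0.02370225 m^2
  Q = 0.02370225 * 2.7350 = 0.06482565 m^3/s
Step 2 — friction head loss (Darcy-Weisbach):
  hf = 0.0233 * (352/0.17372) * (2.7350^2 / (2*9.81))
  hf = 17.99966 m
Step 3 — total head: H = 30 + 17.99966 = 47.99966 m
Step 4 — hydraulic power (P = rho*g*Q*H):
  P = 1000 * 9.81 * 0.06482565 * 47.99966 = 30525 W
Therefore the hydraulic power required at the pump = 30525 W.


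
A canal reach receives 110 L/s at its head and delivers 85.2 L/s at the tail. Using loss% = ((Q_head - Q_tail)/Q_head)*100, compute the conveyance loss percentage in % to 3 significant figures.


loss = ((110 - 85.2)/110)*100 = 22.5 %
Therefore the conveyance loss percentage = 22.5 %.


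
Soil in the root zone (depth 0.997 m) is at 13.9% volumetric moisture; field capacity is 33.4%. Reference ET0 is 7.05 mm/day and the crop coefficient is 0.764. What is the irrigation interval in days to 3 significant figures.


Approach: apply soil-water budget scheduling, SMD = (FC-theta)/100*depth*1000; ETc = ET0*Kc; interval = SMD/ETc.
Step 1 — soil moisture deficit:
  SMD = (33.4 - 13.9)/100 * 0.997 * 1000 = 194.41 mm
Step 2 — daily crop ET (ETc = ET0*Kc):
  ETc = 7.05 * 0.764 = 5.3862 mm/day
Step 3 — irrigation interval (SMD/ETc):
  interval = 194.41 / 5.3862 = 36.1 days
Therefore the irrigation interval = 36.1 days.


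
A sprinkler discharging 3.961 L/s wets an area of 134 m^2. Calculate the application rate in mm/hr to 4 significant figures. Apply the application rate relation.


Approach: apply the application rate relation, rate = (Q/A)*3600.
rate = (3.961 / 134) * 3600 = 106.4 mm/hr
Therefore the application rate = 106.4 mm/hr.


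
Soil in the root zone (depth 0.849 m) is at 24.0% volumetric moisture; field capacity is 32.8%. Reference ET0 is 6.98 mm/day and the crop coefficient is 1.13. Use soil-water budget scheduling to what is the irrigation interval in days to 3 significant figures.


Approach: apply soil-water budget scheduling, SMD = (FC-theta)/100*depth*1000; ETc = ET0*Kc; interval = SMD/ETc.
Step 1 — soil moisture deficit:
  SMD = (32.8 - 24.0)/100 * 0.849 * 1000 = 74.712 mm
Step 2 — daily crop ET (ETc = ET0*Kc):
  ETc = 6.98 * 1.13 = 7.8874 mm/day
Step 3 — irrigation interval (SMD/ETc):
  interval = 74.712 / 7.8874 = 9.47 days
Therefore the irrigation interval = 9.47 days.


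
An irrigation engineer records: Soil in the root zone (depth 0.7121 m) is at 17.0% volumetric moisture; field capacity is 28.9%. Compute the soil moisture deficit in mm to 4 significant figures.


Approach: apply the soil moisture deficit relation, SMD = (FC - theta)/100 * depth * 1000.
SMD = (28.9 - 17.0)/100 * 0.7121 * 1000 = 84.74 mm
Therefore the soil moisture deficit = 84.74 mm.


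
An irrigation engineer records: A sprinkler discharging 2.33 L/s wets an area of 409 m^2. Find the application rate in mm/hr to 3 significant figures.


Approach: apply the application rate relation, rate = (Q/A)*3600.
rate = (2.33 / 409) * 3600 = 20.5 mm/hr
Therefore the application rate = 20.5 mm/hr.


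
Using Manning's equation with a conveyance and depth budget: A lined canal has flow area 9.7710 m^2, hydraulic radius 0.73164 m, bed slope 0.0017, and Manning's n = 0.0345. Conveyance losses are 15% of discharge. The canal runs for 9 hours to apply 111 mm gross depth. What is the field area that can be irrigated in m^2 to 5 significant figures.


Approach: apply Manning's equation with a conveyance and depth budget, Q = (1/n)*A*R^(2/3)*S^(1/2); Q_field = Q*(1-loss); Area = Q_field*t/(d/1000).
Step 1 — canal discharge (Manning's equation):
  Q = (1/0.0345) * 9.7710 * 0.73164^(2/3) * 0.0017^(1/2) = 9.481477 m^3/s
Step 2 — delivered flow: Q_field = 9.481477*(1 - 15/100) = 8.059256 m^3/s
Step 3 — volume delivered: V = 8.059256 * 9*3600 = 261119.9 m^3
Step 4 — area served: A = V / (depth/1000) = 261119.9 / 0.111 = 2352400 m^2
Therefore the field area that can be irrigated = 2352400 m^2.


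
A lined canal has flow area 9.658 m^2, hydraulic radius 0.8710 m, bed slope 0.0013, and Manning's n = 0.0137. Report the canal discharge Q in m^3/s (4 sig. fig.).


Approach: apply Manning's equation, Q = (1/n)*A*R^(2/3)*S^(1/2).
Q = (1/0.0137) * 9.658 * 0.8710^(2/3) * 0.0013^(1/2) = 23.18 m^3/s
Therefore the canal discharge Q = 23.18 m^3/s.


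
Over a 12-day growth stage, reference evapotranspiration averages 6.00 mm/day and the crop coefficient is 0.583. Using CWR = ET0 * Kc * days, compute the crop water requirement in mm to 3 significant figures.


CWR = 6.00 * 0.583 * 12 = 42.0 mm
Therefore the crop water requirement = 42.0 mm.


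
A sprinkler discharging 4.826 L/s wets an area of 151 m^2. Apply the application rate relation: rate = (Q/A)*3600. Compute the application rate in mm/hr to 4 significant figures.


rate = (4.826 / 151) * 3600 = 115.1 mm/hr
Therefore the application rate = 115.1 mm/hr.


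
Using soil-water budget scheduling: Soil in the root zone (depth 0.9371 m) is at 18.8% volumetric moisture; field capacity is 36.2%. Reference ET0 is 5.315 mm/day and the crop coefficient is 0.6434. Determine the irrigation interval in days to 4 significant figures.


Approach: apply soil-water budget scheduling, SMD = (FC-theta)/100*depth*1000; ETc = ET0*Kc; interval = SMD/ETc.
Step 1 — soil moisture deficit:
  SMD = (36.2 - 18.8)/100 * 0.9371 * 1000 = 163.055 mm
Step 2 — daily crop ET (ETc = ET0*Kc):
  ETc = 5.315 * 0.6434 = 3.41967 mm/day
Step 3 — irrigation interval (SMD/ETc):
  interval = 163.055 / 3.41967 = 47.68 days
Therefore the irrigation interval = 47.68 days.


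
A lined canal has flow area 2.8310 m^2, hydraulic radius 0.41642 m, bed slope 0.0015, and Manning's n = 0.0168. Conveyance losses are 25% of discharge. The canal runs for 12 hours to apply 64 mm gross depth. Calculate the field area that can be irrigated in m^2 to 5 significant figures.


Approach: apply Manning's equation with a conveyance and depth budget, Q = (1/n)*A*R^(2/3)*S^(1/2); Q_field = Q*(1-loss); Area = Q_field*t/(d/1000).
Step 1 — canal discharge (Manning's equation):
  Q = (1/0.0168) * 2.8310 * 0.41642^(2/3) * 0.0015^(1/2) = 3.639407 m^3/s
Step 2 — delivered flow: Q_field = 3.639407*(1 - 25/100) = 2.729555 m^3/s
Step 3 — volume delivered: V = 2.729555 * 12*3600 = 117916.8 m^3
Step 4 — area served: A = V / (depth/1000) = 117916.8 / 0.064 = 1842400 m^2
Therefore the field area that can be irrigated = 1842400 m^2.


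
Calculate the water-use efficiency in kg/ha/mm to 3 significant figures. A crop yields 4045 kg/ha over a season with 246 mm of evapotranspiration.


Approach: apply the water-use efficiency ratio, WUE = yield/ET.
WUE = 4045 / 246 = 16.4 kg/ha/mm
Therefore the water-use efficiency = 16.4 kg/ha/mm.


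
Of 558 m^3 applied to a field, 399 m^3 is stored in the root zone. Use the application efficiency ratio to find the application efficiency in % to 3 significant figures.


Approach: apply the application efficiency ratio, Ea = (stored/applied)*100.
Ea = (399/558)*100 = 71.5 %
Therefore the application efficiency = 71.5 %.


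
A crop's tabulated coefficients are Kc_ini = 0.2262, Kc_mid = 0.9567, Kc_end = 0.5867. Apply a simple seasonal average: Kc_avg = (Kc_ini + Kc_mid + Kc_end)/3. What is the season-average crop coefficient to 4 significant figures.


Kc_avg = (0.2262 + 0.9567 + 0.5867)/3 = 0.5899
Therefore the season-average crop coefficient = 0.5899.


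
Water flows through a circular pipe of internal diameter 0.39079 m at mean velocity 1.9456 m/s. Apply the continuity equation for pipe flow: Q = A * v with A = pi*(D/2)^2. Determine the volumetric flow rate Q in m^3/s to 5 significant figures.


A = pi*(0.39079/2)^2 = 0.1199435 m^2
Q = 0.1199435 * 1.9456 = 0.23336 m^3/s
Therefore the volumetric flow rate Q = 0.23336 m^3/s.


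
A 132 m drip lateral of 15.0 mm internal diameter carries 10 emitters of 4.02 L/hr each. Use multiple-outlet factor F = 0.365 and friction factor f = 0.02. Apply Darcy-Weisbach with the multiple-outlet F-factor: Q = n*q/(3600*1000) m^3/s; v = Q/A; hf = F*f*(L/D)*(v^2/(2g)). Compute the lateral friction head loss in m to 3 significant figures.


Q = 10*4.02/(3600*1000) = 1.1167e-05 m^3/s
A = pi*(15.0e-3/2)^2 = 1.7671e-04 m^2, so v = Q/A = 0.063190 m/s
hf = 0.365*0.02*(132/0.0150)*(0.063190^2/(2*9.81)) = 0.0131 m
Therefore the lateral friction head loss = 0.0131 m.


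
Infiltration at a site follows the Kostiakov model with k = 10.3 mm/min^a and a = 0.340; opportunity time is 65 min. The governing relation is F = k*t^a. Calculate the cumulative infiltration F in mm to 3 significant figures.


F = 10.3 * 65^0.340 = 42.6 mm
Therefore the cumulative infiltration F = 42.6 mm.


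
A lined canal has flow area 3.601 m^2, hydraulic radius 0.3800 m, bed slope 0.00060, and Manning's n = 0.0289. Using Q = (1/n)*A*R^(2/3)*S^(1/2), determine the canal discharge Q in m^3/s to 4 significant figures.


Q = (1/0.0289) * 3.601 * 0.3800^(2/3) * 0.00060^(1/2) = 1.601 m^3/s
Therefore the canal discharge Q = 1.601 m^3/s.


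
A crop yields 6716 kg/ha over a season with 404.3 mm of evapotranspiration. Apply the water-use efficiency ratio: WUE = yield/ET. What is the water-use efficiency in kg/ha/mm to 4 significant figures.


WUE = 6716 / 404.3 = 16.61 kg/ha/mm
Therefore the water-use efficiency = 16.61 kg/ha/mm.


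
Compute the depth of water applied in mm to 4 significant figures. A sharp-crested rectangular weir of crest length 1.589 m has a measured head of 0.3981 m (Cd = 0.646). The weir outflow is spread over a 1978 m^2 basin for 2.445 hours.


Approach: apply the rectangular weir equation with a volume-to-depth conversion, Q = (2/3)*Cd*L*sqrt(2g)*H^1.5; d = Q*t/A * 1000.
Step 1 — weir discharge:
  Q = (2/3)*0.646*1.589*sqrt(2*9.81)*0.3981^1.5 = 0.761383 m^3/s
Step 2 — volume: V = 0.761383 * 2.445*3600 = 6701.69 m^3
Step 3 — depth: d = V/A * 1000 = 6701.69/1978 * 1000 = 3388 mm
Therefore the depth of water applied = 3388 mm.


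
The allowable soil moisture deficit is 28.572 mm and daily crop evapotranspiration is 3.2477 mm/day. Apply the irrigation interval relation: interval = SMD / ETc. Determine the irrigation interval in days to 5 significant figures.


interval = 28.572 / 3.2477 = 8.7976 days
Therefore the irrigation interval = 8.7976 days.


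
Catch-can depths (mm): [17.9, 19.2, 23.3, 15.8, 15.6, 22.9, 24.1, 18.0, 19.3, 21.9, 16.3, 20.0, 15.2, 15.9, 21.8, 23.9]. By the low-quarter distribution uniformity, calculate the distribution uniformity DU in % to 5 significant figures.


Approach: apply the low-quarter distribution uniformity, DU = (mean of lowest quarter of readings / overall mean)*100.
sorted lowest 4 of 16: [15.2, 15.6, 15.8, 15.9] -> mean = 15.62500 mm
overall mean = 19.44375 mm
DU = (15.62500/19.44375)*100 = 80.360 %
Therefore the distribution uniformity DU = 80.360 %.


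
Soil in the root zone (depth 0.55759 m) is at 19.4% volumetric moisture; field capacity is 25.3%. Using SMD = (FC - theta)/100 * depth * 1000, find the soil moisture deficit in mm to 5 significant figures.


SMD = (25.3 - 19.4)/100 * 0.55759 * 1000 = 32.898 mm
Therefore the soil moisture deficit = 32.898 mm.


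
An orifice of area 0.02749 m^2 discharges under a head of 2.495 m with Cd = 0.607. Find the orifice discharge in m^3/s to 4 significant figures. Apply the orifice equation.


Approach: apply the orifice equation, Q = Cd*A*sqrt(2*g*h).
Q = 0.607 * 0.02749 * sqrt(2*9.81*2.495) = 0.1167 m^3/s
Therefore the orifice discharge = 0.1167 m^3/s.


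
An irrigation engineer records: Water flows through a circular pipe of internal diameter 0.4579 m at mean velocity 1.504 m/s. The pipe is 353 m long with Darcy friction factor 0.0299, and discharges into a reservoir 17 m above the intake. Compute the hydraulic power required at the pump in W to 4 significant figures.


Approach: apply continuity + Darcy-Weisbach + hydraulic power, Q = A*v; hf = f*(L/D)*(v^2/(2g)); H = static + hf; P = rho*g*Q*H.
Step 1 — flow rate (continuity, Q = A*v):
  A = pi*(0.4579/2)^2 = 0.164676 m^2
  Q = 0.164676 * 1.504 = 0.247673 m^3/s
Step 2 — friction head loss (Darcy-Weisbach):
  hf = 0.0299 * (353/0.4579) * (1.504^2 / (2*9.81))
  hf = 2.65749 m
Step 3 — total head: H = 17 + 2.65749 = 19.6575 m
Step 4 — hydraulic power (P = rho*g*Q*H):
  P = 1000 * 9.81 * 0.247673 * 19.6575 = 47760 W
Therefore the hydraulic power required at the pump = 47760 W.


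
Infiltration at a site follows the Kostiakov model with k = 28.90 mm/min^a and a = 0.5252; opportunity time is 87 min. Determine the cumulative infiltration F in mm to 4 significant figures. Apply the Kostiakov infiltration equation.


Approach: apply the Kostiakov infiltration equation, F = k*t^a.
F = 28.90 * 87^0.5252 = 301.7 mm
Therefore the cumulative infiltration F = 301.7 mm.


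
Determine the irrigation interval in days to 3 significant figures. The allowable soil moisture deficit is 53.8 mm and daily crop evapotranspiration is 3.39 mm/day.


Approach: apply the irrigation interval relation, interval = SMD / ETc.
interval = 53.8 / 3.39 = 15.9 days
Therefore the irrigation interval = 15.9 days.


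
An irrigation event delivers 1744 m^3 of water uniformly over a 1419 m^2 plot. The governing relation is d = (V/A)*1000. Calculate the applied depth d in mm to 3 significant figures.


d = (1744 / 1419) * 1000 = 1230 mm
Therefore the applied depth d = 1230 mm.


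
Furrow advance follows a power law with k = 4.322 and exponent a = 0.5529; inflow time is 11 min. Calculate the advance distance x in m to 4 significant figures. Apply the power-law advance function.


Approach: apply the power-law advance function, x = k*t^a.
x = 4.322 * 11^0.5529 = 16.27 m
Therefore the advance distance x = 16.27 m.


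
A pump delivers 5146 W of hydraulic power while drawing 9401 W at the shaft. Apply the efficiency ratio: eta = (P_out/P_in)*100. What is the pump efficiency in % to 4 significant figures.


eta = (5146 / 9401) * 100 = 54.74 %
Therefore the pump efficiency = 54.74 %.


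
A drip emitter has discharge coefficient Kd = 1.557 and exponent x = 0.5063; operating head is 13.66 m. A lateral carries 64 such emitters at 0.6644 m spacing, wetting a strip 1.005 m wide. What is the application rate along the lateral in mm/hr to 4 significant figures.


Approach: apply the emitter equation with a lateral mass balance, q = Kd*h^x; Q = n*q; rate = Q/(n*spacing*width).
Step 1 — single emitter flow (q = Kd*h^x):
  q = 1.557 * 13.66^0.5063 = 5.85015 L/hr
Step 2 — total lateral flow: Q = 64 * 5.85015 = 374.410 L/hr
Step 3 — wetted area: A = 64 * 0.6644 * 1.005 = 42.7342 m^2
Step 4 — application rate: Q/A = 374.410/42.7342 = 8.761 mm/hr
Therefore the application rate along the lateral = 8.761 mm/hr.


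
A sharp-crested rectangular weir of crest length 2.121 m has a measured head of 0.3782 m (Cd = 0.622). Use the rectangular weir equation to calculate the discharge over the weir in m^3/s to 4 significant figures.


Approach: apply the rectangular weir equation, Q = (2/3)*Cd*L*sqrt(2g)*H^1.5.
Q = (2/3)*0.622*2.121*sqrt(2*9.81)*0.3782^1.5 = 0.9061 m^3/s
Therefore the discharge over the weir = 0.9061 m^3/s.


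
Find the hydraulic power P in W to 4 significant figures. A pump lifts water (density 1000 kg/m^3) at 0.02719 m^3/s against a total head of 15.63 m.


Approach: apply the hydraulic power relation, P = rho*g*Q*H.
P = 1000 * 9.81 * 0.02719 * 15.63 = 4169 W
Therefore the hydraulic power P = 4169 W.


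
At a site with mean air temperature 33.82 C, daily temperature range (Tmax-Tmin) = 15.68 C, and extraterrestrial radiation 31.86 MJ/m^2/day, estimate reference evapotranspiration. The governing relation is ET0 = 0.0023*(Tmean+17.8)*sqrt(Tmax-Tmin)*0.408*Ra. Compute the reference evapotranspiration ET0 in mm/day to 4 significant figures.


ET0 = 0.0023*(33.82+17.8)*sqrt(15.68)*0.408*31.86 = 6.111 mm/day
Therefore the reference evapotranspiration ET0 = 6.111 mm/day.


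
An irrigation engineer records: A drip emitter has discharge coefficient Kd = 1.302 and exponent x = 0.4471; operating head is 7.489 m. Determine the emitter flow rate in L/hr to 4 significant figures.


Approach: apply the emitter characteristic equation, q = Kd * h^x.
q = 1.302 * 7.489^0.4471 = 3.203 L/hr
Therefore the emitter flow rate = 3.203 L/hr.


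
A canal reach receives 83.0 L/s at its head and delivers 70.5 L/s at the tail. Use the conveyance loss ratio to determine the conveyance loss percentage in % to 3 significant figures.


Approach: apply the conveyance loss ratio, loss% = ((Q_head - Q_tail)/Q_head)*100.
loss = ((83.0 - 70.5)/83.0)*100 = 15.1 %
Therefore the conveyance loss percentage = 15.1 %.


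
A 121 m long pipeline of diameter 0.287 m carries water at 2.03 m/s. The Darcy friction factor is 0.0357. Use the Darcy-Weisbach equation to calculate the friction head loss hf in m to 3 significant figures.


Approach: apply the Darcy-Weisbach equation, hf = f*(L/D)*(v^2/(2g)).
hf = 0.0357 * (121/0.287) * (2.03^2 / (2*9.81))
hf = 3.16 m
Therefore the friction head loss hf = 3.16 m.


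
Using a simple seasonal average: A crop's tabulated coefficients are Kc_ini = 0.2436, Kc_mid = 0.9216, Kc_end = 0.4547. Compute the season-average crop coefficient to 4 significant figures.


Approach: apply a simple seasonal average, Kc_avg = (Kc_ini + Kc_mid + Kc_end)/3.
Kc_avg = (0.2436 + 0.9216 + 0.4547)/3 = 0.5400
Therefore the season-average crop coefficient = 0.5400.


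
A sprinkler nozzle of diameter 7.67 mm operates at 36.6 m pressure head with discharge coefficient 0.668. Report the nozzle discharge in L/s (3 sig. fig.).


Approach: apply the orifice equation, Q = Cd*A*sqrt(2*g*h), A = pi*(d/2)^2.
A = pi*(7.67e-3/2)^2 = 4.6204e-05 m^2
Q = 0.668 * 4.6204e-05 * sqrt(2*9.81*36.6) * 1000 = 0.827 L/s
Therefore the nozzle discharge = 0.827 L/s.


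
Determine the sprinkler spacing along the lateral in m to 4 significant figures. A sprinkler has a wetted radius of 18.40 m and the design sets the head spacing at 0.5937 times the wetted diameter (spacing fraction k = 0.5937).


Approach: apply the sprinkler spacing rule (spacing as a fraction of wetted diameter), S = k*(2*R).
S = 0.5937 * (2 * 18.40) = 21.85 m
Therefore the sprinkler spacing along the lateral = 21.85 m.


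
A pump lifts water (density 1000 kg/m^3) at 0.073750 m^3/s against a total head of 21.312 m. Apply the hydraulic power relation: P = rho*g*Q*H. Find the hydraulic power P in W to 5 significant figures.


P = 1000 * 9.81 * 0.073750 * 21.312 = 15419 W
Therefore the hydraulic power P = 15419 W.


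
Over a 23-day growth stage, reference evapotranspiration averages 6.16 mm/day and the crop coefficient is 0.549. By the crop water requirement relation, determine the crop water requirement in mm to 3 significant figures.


Approach: apply the crop water requirement relation, CWR = ET0 * Kc * days.
CWR = 6.16 * 0.549 * 23 = 77.8 mm
Therefore the crop water requirement = 77.8 mm.


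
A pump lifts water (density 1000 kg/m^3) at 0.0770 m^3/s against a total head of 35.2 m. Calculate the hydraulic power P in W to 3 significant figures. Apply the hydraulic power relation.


Approach: apply the hydraulic power relation, P = rho*g*Q*H.
P = 1000 * 9.81 * 0.0770 * 35.2 = 26600 W
Therefore the hydraulic power P = 26600 W.


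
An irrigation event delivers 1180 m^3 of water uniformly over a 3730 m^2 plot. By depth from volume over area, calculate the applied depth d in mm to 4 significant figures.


Approach: apply depth from volume over area, d = (V/A)*1000.
d = (1180 / 3730) * 1000 = 316.4 mm
Therefore the applied depth d = 316.4 mm.


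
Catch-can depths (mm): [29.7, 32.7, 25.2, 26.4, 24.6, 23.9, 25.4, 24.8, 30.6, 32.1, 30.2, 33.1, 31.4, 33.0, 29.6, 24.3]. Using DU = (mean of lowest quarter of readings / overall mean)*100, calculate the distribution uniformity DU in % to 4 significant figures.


sorted lowest 4 of 16: [23.9, 24.3, 24.6, 24.8] -> mean = 24.4000 mm
overall mean = 28.5625 mm
DU = (24.4000/28.5625)*100 = 85.43 %
Therefore the distribution uniformity DU = 85.43 %.


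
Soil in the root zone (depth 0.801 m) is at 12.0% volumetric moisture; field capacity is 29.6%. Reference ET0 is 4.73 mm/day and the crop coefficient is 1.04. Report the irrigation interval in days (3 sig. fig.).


Approach: apply soil-water budget scheduling, SMD = (FC-theta)/100*depth*1000; ETc = ET0*Kc; interval = SMD/ETc.
Step 1 — soil moisture deficit:
  SMD = (29.6 - 12.0)/100 * 0.801 * 1000 = 140.98 mm
Step 2 — daily crop ET (ETc = ET0*Kc):
  ETc = 4.73 * 1.04 = 4.9192 mm/day
Step 3 — irrigation interval (SMD/ETc):
  interval = 140.98 / 4.9192 = 28.7 days
Therefore the irrigation interval = 28.7 days.


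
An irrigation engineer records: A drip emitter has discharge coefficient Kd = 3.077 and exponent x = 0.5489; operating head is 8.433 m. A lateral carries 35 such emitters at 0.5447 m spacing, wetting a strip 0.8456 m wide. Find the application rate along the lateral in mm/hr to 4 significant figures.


Approach: apply the emitter equation with a lateral mass balance, q = Kd*h^x; Q = n*q; rate = Q/(n*spacing*width).
Step 1 — single emitter flow (q = Kd*h^x):
  q = 3.077 * 8.433^0.5489 = 9.91743 L/hr
Step 2 — total lateral flow: Q = 35 * 9.91743 = 347.110 L/hr
Step 3 — wetted area: A = 35 * 0.5447 * 0.8456 = 16.1209 m^2
Step 4 — application rate: Q/A = 347.110/16.1209 = 21.53 mm/hr
Therefore the application rate along the lateral = 21.53 mm/hr.


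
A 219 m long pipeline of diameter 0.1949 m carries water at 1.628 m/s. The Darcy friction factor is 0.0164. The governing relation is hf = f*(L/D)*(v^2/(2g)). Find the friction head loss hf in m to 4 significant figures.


hf = 0.0164 * (219/0.1949) * (1.628^2 / (2*9.81))
hf = 2.489 m
Therefore the friction head loss hf = 2.489 m.


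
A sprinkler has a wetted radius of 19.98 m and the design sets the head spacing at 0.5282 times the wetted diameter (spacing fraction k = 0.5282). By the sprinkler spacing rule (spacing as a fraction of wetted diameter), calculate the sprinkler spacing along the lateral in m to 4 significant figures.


Approach: apply the sprinkler spacing rule (spacing as a fraction of wetted diameter), S = k*(2*R).
S = 0.5282 * (2 * 19.98) = 21.11 m
Therefore the sprinkler spacing along the lateral = 21.11 m.


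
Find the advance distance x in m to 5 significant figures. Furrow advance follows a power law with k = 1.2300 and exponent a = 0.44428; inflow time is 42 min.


Approach: apply the power-law advance function, x = k*t^a.
x = 1.2300 * 42^0.44428 = 6.4727 m
Therefore the advance distance x = 6.4727 m.


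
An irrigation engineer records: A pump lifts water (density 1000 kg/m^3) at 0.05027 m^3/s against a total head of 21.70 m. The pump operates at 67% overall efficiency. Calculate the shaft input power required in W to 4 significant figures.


Approach: apply hydraulic power then efficiency conversion, P = rho*g*Q*H; P_in = P/eta.
Step 1 — hydraulic power (P = rho*g*Q*H):
  P = 1000 * 9.81 * 0.05027 * 21.70 = 10701.3 W
Step 2 — input power: P_in = P/eta = 10701.3 / 0.67 = 15970 W
Therefore the shaft input power required = 15970 W.
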